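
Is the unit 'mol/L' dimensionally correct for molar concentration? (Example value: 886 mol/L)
Yes

molar concentration has SI base units: mol / m^3
mol/L reduces to the same SI base units, so it is a valid unit for molar concentration.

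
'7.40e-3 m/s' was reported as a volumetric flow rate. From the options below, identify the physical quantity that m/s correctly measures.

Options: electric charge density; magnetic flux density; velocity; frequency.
velocity

volumetric flow rate should have units dimensionally equivalent to m^3 / s (e.g. m³/s).
The given unit 'm/s' reduces to m / s. Of the listed options, that is the dimensionality of velocity.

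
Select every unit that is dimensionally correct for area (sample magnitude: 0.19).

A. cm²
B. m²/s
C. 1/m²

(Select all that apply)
A

area has SI base units: m^2

Checking each option against m^2:
  A. cm²: ✓ matches
  B. m²/s: ✗ does not match
  C. 1/m²: ✗ does not match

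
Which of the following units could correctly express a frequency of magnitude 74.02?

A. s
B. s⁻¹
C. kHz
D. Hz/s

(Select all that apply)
B, C

frequency has SI base units: 1 / s

Checking each option against 1 / s:
  A. s: ✗ does not match
  B. s⁻¹: ✓ matches
  C. kHz: ✓ matches
  D. Hz/s: ✗ does not match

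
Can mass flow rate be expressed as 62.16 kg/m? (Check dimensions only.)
No

mass flow rate has SI base units: kg / s
kg/m does NOT reduce to kg / s; a valid unit for mass flow rate would be e.g. kg/s.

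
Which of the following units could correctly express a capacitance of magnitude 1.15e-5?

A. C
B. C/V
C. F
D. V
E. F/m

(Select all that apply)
B, C

capacitance has SI base units: A^2 * s^4 / (kg * m^2)

Checking each option against A^2 * s^4 / (kg * m^2):
  A. C: ✗ does not match
  B. C/V: ✓ matches
  C. F: ✓ matches
  D. V: ✗ does not match
  E. F/m: ✗ does not match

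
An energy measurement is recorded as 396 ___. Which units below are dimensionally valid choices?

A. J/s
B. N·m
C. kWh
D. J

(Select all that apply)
B, C, D

energy has SI base units: kg * m^2 / s^2

Checking each option against kg * m^2 / s^2:
  A. J/s: ✗ does not match
  B. N·m: ✓ matches
  C. kWh: ✓ matches
  D. J: ✓ matches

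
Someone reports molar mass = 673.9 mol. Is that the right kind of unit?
No

molar mass has SI base units: kg / mol
mol does NOT reduce to kg / mol; a valid unit for molar mass would be e.g. kg/mol.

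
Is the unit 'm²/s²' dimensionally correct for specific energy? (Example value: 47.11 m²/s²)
Yes

specific energy has SI base units: m^2 / s^2
m²/s² reduces to the same SI base units, so it is a valid unit for specific energy.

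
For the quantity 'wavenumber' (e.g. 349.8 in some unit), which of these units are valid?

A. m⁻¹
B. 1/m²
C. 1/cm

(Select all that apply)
A, C

wavenumber has SI base units: 1 / m

Checking each option against 1 / m:
  A. m⁻¹: ✓ matches
  B. 1/m²: ✗ does not match
  C. 1/cm: ✓ matches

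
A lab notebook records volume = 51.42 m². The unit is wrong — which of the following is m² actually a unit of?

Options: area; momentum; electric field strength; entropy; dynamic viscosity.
area

volume should have units dimensionally equivalent to m^3 (e.g. m³).
The given unit 'm²' reduces to m^2. Of the listed options, that is the dimensionality of area.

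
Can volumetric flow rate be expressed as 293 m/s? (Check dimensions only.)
No

volumetric flow rate has SI base units: m^3 / s
m/s does NOT reduce to m^3 / s; a valid unit for volumetric flow rate would be e.g. m³/s.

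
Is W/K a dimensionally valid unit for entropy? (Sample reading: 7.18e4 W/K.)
No

entropy has SI base units: kg * m^2 / (s^2 * K)
W/K does NOT reduce to kg * m^2 / (s^2 * K); a valid unit for entropy would be e.g. J/K.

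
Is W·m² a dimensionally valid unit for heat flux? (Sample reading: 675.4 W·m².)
No

heat flux has SI base units: kg / s^3
W·m² does NOT reduce to kg / s^3; a valid unit for heat flux would be e.g. W/m².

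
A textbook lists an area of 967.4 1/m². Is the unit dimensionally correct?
No

area has SI base units: m^2
1/m² does NOT reduce to m^2; a valid unit for area would be e.g. m².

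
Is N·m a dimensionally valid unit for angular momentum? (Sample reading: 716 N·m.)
No

angular momentum has SI base units: kg * m^2 / s
N·m does NOT reduce to kg * m^2 / s; a valid unit for angular momentum would be e.g. kg·m²/s.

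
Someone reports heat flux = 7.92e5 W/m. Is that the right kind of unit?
No

heat flux has SI base units: kg / s^3
W/m does NOT reduce to kg / s^3; a valid unit for heat flux would be e.g. W/m².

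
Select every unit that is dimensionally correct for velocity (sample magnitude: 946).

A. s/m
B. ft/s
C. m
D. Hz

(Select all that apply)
B

velocity has SI base units: m / s

Checking each option against m / s:
  A. s/m: ✗ does not match
  B. ft/s: ✓ matches
  C. m: ✗ does not match
  D. Hz: ✗ does not match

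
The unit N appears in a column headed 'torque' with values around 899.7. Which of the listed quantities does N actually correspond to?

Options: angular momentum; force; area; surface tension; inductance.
force

torque should have units dimensionally equivalent to kg * m^2 / s^2 (e.g. N·m).
The given unit 'N' reduces to kg * m / s^2. Of the listed options, that is the dimensionality of force.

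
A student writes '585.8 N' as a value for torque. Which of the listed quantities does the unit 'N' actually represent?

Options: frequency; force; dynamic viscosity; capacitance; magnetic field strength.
force

torque should have units dimensionally equivalent to kg * m^2 / s^2 (e.g. N·m).
The given unit 'N' reduces to kg * m / s^2. Of the listed options, that is the dimensionality of force.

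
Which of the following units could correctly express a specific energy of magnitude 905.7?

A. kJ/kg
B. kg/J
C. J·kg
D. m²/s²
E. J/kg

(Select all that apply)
A, D, E

specific energy has SI base units: m^2 / s^2

Checking each option against m^2 / s^2:
  A. kJ/kg: ✓ matches
  B. kg/J: ✗ does not match
  C. J·kg: ✗ does not match
  D. m²/s²: ✓ matches
  E. J/kg: ✓ matches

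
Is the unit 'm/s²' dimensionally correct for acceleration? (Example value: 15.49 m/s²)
Yes

acceleration has SI base units: m / s^2
m/s² reduces to the same SI base units, so it is a valid unit for acceleration.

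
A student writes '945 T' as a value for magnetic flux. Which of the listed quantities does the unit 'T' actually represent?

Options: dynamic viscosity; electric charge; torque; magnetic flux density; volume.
magnetic flux density

magnetic flux should have units dimensionally equivalent to kg * m^2 / (A * s^2) (e.g. Wb).
The given unit 'T' reduces to kg / (A * s^2). Of the listed options, that is the dimensionality of magnetic flux density.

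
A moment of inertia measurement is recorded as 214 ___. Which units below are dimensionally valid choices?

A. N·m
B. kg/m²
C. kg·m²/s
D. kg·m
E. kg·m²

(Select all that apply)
E

moment of inertia has SI base units: kg * m^2

Checking each option against kg * m^2:
  A. N·m: ✗ does not match
  B. kg/m²: ✗ does not match
  C. kg·m²/s: ✗ does not match
  D. kg·m: ✗ does not match
  E. kg·m²: ✓ matches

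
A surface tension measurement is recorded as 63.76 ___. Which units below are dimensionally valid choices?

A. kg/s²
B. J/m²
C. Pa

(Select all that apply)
A, B

surface tension has SI base units: kg / s^2

Checking each option against kg / s^2:
  A. kg/s²: ✓ matches
  B. J/m²: ✓ matches
  C. Pa: ✗ does not match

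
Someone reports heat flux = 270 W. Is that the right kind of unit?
No

heat flux has SI base units: kg / s^3
W does NOT reduce to kg / s^3; a valid unit for heat flux would be e.g. W/m².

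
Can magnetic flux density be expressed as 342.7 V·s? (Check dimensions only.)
No

magnetic flux density has SI base units: kg / (A * s^2)
V·s does NOT reduce to kg / (A * s^2); a valid unit for magnetic flux density would be e.g. T.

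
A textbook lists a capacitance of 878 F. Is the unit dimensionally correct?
Yes

capacitance has SI base units: A^2 * s^4 / (kg * m^2)
F reduces to the same SI base units, so it is a valid unit for capacitance.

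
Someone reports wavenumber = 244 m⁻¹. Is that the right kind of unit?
Yes

wavenumber has SI base units: 1 / m
m⁻¹ reduces to the same SI base units, so it is a valid unit for wavenumber.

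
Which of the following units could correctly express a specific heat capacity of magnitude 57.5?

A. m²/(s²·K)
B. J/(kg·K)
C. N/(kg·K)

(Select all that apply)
A, B

specific heat capacity has SI base units: m^2 / (s^2 * K)

Checking each option against m^2 / (s^2 * K):
  A. m²/(s²·K): ✓ matches
  B. J/(kg·K): ✓ matches
  C. N/(kg·K): ✗ does not match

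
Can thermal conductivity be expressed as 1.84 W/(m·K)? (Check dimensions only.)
Yes

thermal conductivity has SI base units: kg * m / (s^3 * K)
W/(m·K) reduces to the same SI base units, so it is a valid unit for thermal conductivity.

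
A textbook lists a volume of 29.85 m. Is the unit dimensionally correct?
No

volume has SI base units: m^3
m does NOT reduce to m^3; a valid unit for volume would be e.g. m³.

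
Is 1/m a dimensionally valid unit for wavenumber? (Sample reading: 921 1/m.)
Yes

wavenumber has SI base units: 1 / m
1/m reduces to the same SI base units, so it is a valid unit for wavenumber.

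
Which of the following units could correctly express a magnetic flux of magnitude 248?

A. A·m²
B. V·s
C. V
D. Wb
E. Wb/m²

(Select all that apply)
B, D

magnetic flux has SI base units: kg * m^2 / (A * s^2)

Checking each option against kg * m^2 / (A * s^2):
  A. A·m²: ✗ does not match
  B. V·s: ✓ matches
  C. V: ✗ does not match
  D. Wb: ✓ matches
  E. Wb/m²: ✗ does not match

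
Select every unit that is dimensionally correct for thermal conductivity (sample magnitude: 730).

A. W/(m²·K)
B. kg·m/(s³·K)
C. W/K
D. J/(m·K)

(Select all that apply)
B

thermal conductivity has SI base units: kg * m / (s^3 * K)

Checking each option against kg * m / (s^3 * K):
  A. W/(m²·K): ✗ does not match
  B. kg·m/(s³·K): ✓ matches
  C. W/K: ✗ does not match
  D. J/(m·K): ✗ does not match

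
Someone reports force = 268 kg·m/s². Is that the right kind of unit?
Yes

force has SI base units: kg * m / s^2
kg·m/s² reduces to the same SI base units, so it is a valid unit for force.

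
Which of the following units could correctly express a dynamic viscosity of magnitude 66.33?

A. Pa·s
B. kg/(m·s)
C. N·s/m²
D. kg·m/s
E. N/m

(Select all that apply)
A, B, C

dynamic viscosity has SI base units: kg / (m * s)

Checking each option against kg / (m * s):
  A. Pa·s: ✓ matches
  B. kg/(m·s): ✓ matches
  C. N·s/m²: ✓ matches
  D. kg·m/s: ✗ does not match
  E. N/m: ✗ does not match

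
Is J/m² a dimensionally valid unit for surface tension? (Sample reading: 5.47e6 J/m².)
Yes

surface tension has SI base units: kg / s^2
J/m² reduces to the same SI base units, so it is a valid unit for surface tension.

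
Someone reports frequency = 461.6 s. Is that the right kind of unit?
No

frequency has SI base units: 1 / s
s does NOT reduce to 1 / s; a valid unit for frequency would be e.g. Hz.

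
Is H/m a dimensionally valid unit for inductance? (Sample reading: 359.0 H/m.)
No

inductance has SI base units: kg * m^2 / (A^2 * s^2)
H/m does NOT reduce to kg * m^2 / (A^2 * s^2); a valid unit for inductance would be e.g. H.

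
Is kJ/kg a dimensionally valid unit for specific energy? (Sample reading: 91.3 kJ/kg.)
Yes

specific energy has SI base units: m^2 / s^2
kJ/kg reduces to the same SI base units, so it is a valid unit for specific energy.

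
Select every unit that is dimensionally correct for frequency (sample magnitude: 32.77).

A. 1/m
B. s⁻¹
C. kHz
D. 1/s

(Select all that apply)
B, C, D

frequency has SI base units: 1 / s

Checking each option against 1 / s:
  A. 1/m: ✗ does not match
  B. s⁻¹: ✓ matches
  C. kHz: ✓ matches
  D. 1/s: ✓ matches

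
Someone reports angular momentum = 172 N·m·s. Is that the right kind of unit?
Yes

angular momentum has SI base units: kg * m^2 / s
N·m·s reduces to the same SI base units, so it is a valid unit for angular momentum.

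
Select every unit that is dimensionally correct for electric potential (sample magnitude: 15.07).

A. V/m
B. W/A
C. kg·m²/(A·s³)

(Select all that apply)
B, C

electric potential has SI base units: kg * m^2 / (A * s^3)

Checking each option against kg * m^2 / (A * s^3):
  A. V/m: ✗ does not match
  B. W/A: ✓ matches
  C. kg·m²/(A·s³): ✓ matches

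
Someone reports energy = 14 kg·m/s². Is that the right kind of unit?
No

energy has SI base units: kg * m^2 / s^2
kg·m/s² does NOT reduce to kg * m^2 / s^2; a valid unit for energy would be e.g. J.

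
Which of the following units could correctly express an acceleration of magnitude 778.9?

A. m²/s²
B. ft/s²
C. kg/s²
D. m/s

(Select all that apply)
B

acceleration has SI base units: m / s^2

Checking each option against m / s^2:
  A. m²/s²: ✗ does not match
  B. ft/s²: ✓ matches
  C. kg/s²: ✗ does not match
  D. m/s: ✗ does not match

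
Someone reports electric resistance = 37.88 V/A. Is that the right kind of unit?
Yes

electric resistance has SI base units: kg * m^2 / (A^2 * s^3)
V/A reduces to the same SI base units, so it is a valid unit for electric resistance.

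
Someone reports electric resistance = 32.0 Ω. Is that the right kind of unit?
Yes

electric resistance has SI base units: kg * m^2 / (A^2 * s^3)
Ω reduces to the same SI base units, so it is a valid unit for electric resistance.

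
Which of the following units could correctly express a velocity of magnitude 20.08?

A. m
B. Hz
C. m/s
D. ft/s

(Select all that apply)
C, D

velocity has SI base units: m / s

Checking each option against m / s:
  A. m: ✗ does not match
  B. Hz: ✗ does not match
  C. m/s: ✓ matches
  D. ft/s: ✓ matches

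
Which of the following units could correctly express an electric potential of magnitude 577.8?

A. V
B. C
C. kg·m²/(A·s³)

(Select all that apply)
A, C

electric potential has SI base units: kg * m^2 / (A * s^3)

Checking each option against kg * m^2 / (A * s^3):
  A. V: ✓ matches
  B. C: ✗ does not match
  C. kg·m²/(A·s³): ✓ matches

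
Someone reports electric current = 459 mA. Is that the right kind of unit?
Yes

electric current has SI base units: A
mA reduces to the same SI base units, so it is a valid unit for electric current.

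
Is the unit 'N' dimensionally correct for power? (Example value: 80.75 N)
No

power has SI base units: kg * m^2 / s^3
N does NOT reduce to kg * m^2 / s^3; a valid unit for power would be e.g. W.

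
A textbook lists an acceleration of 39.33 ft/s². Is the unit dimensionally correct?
Yes

acceleration has SI base units: m / s^2
ft/s² reduces to the same SI base units, so it is a valid unit for acceleration.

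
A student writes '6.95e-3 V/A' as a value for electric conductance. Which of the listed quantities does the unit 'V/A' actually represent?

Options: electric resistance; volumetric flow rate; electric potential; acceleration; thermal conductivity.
electric resistance

electric conductance should have units dimensionally equivalent to A^2 * s^3 / (kg * m^2) (e.g. S).
The given unit 'V/A' reduces to kg * m^2 / (A^2 * s^3). Of the listed options, that is the dimensionality of electric resistance.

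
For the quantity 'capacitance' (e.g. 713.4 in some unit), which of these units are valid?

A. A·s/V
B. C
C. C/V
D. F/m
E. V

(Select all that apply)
A, C

capacitance has SI base units: A^2 * s^4 / (kg * m^2)

Checking each option against A^2 * s^4 / (kg * m^2):
  A. A·s/V: ✓ matches
  B. C: ✗ does not match
  C. C/V: ✓ matches
  D. F/m: ✗ does not match
  E. V: ✗ does not match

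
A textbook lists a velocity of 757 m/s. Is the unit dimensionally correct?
Yes

velocity has SI base units: m / s
m/s reduces to the same SI base units, so it is a valid unit for velocity.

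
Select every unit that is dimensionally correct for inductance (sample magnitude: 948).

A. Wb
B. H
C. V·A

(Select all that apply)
B

inductance has SI base units: kg * m^2 / (A^2 * s^2)

Checking each option against kg * m^2 / (A^2 * s^2):
  A. Wb: ✗ does not match
  B. H: ✓ matches
  C. V·A: ✗ does not match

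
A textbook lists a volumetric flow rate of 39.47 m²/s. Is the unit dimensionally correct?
No

volumetric flow rate has SI base units: m^3 / s
m²/s does NOT reduce to m^3 / s; a valid unit for volumetric flow rate would be e.g. m³/s.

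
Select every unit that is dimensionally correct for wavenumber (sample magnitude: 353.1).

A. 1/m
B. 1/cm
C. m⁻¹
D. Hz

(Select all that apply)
A, B, C

wavenumber has SI base units: 1 / m

Checking each option against 1 / m:
  A. 1/m: ✓ matches
  B. 1/cm: ✓ matches
  C. m⁻¹: ✓ matches
  D. Hz: ✗ does not match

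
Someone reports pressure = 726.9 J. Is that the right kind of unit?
No

pressure has SI base units: kg / (m * s^2)
J does NOT reduce to kg / (m * s^2); a valid unit for pressure would be e.g. Pa.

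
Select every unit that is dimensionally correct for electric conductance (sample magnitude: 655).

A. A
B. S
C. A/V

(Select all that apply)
B, C

electric conductance has SI base units: A^2 * s^3 / (kg * m^2)

Checking each option against A^2 * s^3 / (kg * m^2):
  A. A: ✗ does not match
  B. S: ✓ matches
  C. A/V: ✓ matches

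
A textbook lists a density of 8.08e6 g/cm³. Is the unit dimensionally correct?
Yes

density has SI base units: kg / m^3
g/cm³ reduces to the same SI base units, so it is a valid unit for density.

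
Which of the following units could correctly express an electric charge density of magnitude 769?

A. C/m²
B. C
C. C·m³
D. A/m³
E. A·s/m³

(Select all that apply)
E

electric charge density has SI base units: A * s / m^3

Checking each option against A * s / m^3:
  A. C/m²: ✗ does not match
  B. C: ✗ does not match
  C. C·m³: ✗ does not match
  D. A/m³: ✗ does not match
  E. A·s/m³: ✓ matches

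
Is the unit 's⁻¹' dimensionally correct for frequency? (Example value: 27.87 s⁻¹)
Yes

frequency has SI base units: 1 / s
s⁻¹ reduces to the same SI base units, so it is a valid unit for frequency.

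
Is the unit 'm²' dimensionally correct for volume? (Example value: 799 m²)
No

volume has SI base units: m^3
m² does NOT reduce to m^3; a valid unit for volume would be e.g. m³.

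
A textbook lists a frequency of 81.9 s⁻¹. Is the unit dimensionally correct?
Yes

frequency has SI base units: 1 / s
s⁻¹ reduces to the same SI base units, so it is a valid unit for frequency.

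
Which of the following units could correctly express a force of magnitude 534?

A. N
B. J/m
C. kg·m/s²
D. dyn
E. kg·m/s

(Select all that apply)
A, B, C, D

force has SI base units: kg * m / s^2

Checking each option against kg * m / s^2:
  A. N: ✓ matches
  B. J/m: ✓ matches
  C. kg·m/s²: ✓ matches
  D. dyn: ✓ matches
  E. kg·m/s: ✗ does not match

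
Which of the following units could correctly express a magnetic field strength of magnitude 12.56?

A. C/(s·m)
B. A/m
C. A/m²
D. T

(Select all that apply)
A, B

magnetic field strength has SI base units: A / m

Checking each option against A / m:
  A. C/(s·m): ✓ matches
  B. A/m: ✓ matches
  C. A/m²: ✗ does not match
  D. T: ✗ does not match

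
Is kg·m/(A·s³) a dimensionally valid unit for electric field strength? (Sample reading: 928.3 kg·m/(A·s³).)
Yes

electric field strength has SI base units: kg * m / (A * s^3)
kg·m/(A·s³) reduces to the same SI base units, so it is a valid unit for electric field strength.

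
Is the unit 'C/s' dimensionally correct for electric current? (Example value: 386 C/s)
Yes

electric current has SI base units: A
C/s reduces to the same SI base units, so it is a valid unit for electric current.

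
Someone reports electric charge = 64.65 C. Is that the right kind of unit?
Yes

electric charge has SI base units: A * s
C reduces to the same SI base units, so it is a valid unit for electric charge.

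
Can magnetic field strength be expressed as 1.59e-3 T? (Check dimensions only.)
No

magnetic field strength has SI base units: A / m
T does NOT reduce to A / m; a valid unit for magnetic field strength would be e.g. A/m.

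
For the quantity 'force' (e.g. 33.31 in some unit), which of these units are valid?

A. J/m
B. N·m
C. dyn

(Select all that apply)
A, C

force has SI base units: kg * m / s^2

Checking each option against kg * m / s^2:
  A. J/m: ✓ matches
  B. N·m: ✗ does not match
  C. dyn: ✓ matches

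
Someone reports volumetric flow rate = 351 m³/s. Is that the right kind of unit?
Yes

volumetric flow rate has SI base units: m^3 / s
m³/s reduces to the same SI base units, so it is a valid unit for volumetric flow rate.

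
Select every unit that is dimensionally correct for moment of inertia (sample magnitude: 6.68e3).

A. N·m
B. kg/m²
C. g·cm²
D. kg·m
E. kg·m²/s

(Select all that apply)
C

moment of inertia has SI base units: kg * m^2

Checking each option against kg * m^2:
  A. N·m: ✗ does not match
  B. kg/m²: ✗ does not match
  C. g·cm²: ✓ matches
  D. kg·m: ✗ does not match
  E. kg·m²/s: ✗ does not match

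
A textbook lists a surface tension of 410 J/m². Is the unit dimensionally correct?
Yes

surface tension has SI base units: kg / s^2
J/m² reduces to the same SI base units, so it is a valid unit for surface tension.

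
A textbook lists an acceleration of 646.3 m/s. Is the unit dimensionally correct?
No

acceleration has SI base units: m / s^2
m/s does NOT reduce to m / s^2; a valid unit for acceleration would be e.g. m/s².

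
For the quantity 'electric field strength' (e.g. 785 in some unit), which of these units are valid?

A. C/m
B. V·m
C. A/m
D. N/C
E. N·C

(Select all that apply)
D

electric field strength has SI base units: kg * m / (A * s^3)

Checking each option against kg * m / (A * s^3):
  A. C/m: ✗ does not match
  B. V·m: ✗ does not match
  C. A/m: ✗ does not match
  D. N/C: ✓ matches
  E. N·C: ✗ does not match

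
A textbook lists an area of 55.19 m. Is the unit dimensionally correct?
No

area has SI base units: m^2
m does NOT reduce to m^2; a valid unit for area would be e.g. m².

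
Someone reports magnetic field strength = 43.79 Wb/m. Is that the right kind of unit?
No

magnetic field strength has SI base units: A / m
Wb/m does NOT reduce to A / m; a valid unit for magnetic field strength would be e.g. A/m.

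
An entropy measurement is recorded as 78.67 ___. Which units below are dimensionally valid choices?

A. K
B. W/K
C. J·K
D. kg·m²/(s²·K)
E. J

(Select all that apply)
D

entropy has SI base units: kg * m^2 / (s^2 * K)

Checking each option against kg * m^2 / (s^2 * K):
  A. K: ✗ does not match
  B. W/K: ✗ does not match
  C. J·K: ✗ does not match
  D. kg·m²/(s²·K): ✓ matches
  E. J: ✗ does not match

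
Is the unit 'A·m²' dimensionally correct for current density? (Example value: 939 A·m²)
No

current density has SI base units: A / m^2
A·m² does NOT reduce to A / m^2; a valid unit for current density would be e.g. A/m².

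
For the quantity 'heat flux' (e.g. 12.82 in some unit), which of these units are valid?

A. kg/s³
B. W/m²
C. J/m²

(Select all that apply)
A, B

heat flux has SI base units: kg / s^3

Checking each option against kg / s^3:
  A. kg/s³: ✓ matches
  B. W/m²: ✓ matches
  C. J/m²: ✗ does not match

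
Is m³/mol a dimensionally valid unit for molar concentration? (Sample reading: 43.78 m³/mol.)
No

molar concentration has SI base units: mol / m^3
m³/mol does NOT reduce to mol / m^3; a valid unit for molar concentration would be e.g. mol/m³.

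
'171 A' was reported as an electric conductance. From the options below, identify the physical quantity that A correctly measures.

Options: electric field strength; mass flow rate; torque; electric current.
electric current

electric conductance should have units dimensionally equivalent to A^2 * s^3 / (kg * m^2) (e.g. S).
The given unit 'A' reduces to A. Of the listed options, that is the dimensionality of electric current.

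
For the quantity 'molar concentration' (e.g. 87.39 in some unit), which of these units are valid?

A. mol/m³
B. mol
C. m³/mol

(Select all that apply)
A

molar concentration has SI base units: mol / m^3

Checking each option against mol / m^3:
  A. mol/m³: ✓ matches
  B. mol: ✗ does not match
  C. m³/mol: ✗ does not match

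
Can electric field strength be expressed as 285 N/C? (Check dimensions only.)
Yes

electric field strength has SI base units: kg * m / (A * s^3)
N/C reduces to the same SI base units, so it is a valid unit for electric field strength.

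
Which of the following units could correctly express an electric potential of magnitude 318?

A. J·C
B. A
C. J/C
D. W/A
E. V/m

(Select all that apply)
C, D

electric potential has SI base units: kg * m^2 / (A * s^3)

Checking each option against kg * m^2 / (A * s^3):
  A. J·C: ✗ does not match
  B. A: ✗ does not match
  C. J/C: ✓ matches
  D. W/A: ✓ matches
  E. V/m: ✗ does not match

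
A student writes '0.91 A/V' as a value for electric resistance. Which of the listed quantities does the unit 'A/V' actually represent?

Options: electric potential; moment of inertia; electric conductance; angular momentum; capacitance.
electric conductance

electric resistance should have units dimensionally equivalent to kg * m^2 / (A^2 * s^3) (e.g. Ω).
The given unit 'A/V' reduces to A^2 * s^3 / (kg * m^2). Of the listed options, that is the dimensionality of electric conductance.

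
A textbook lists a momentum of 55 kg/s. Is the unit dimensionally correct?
No

momentum has SI base units: kg * m / s
kg/s does NOT reduce to kg * m / s; a valid unit for momentum would be e.g. kg·m/s.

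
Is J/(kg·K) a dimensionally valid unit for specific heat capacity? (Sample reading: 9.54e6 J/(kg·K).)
Yes

specific heat capacity has SI base units: m^2 / (s^2 * K)
J/(kg·K) reduces to the same SI base units, so it is a valid unit for specific heat capacity.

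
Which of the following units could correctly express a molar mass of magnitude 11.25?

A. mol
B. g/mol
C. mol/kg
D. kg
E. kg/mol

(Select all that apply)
B, E

molar mass has SI base units: kg / mol

Checking each option against kg / mol:
  A. mol: ✗ does not match
  B. g/mol: ✓ matches
  C. mol/kg: ✗ does not match
  D. kg: ✗ does not match
  E. kg/mol: ✓ matches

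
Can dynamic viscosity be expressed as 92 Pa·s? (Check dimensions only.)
Yes

dynamic viscosity has SI base units: kg / (m * s)
Pa·s reduces to the same SI base units, so it is a valid unit for dynamic viscosity.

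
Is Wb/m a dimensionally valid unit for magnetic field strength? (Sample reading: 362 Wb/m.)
No

magnetic field strength has SI base units: A / m
Wb/m does NOT reduce to A / m; a valid unit for magnetic field strength would be e.g. A/m.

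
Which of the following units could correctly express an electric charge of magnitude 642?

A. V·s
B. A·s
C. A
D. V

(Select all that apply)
B

electric charge has SI base units: A * s

Checking each option against A * s:
  A. V·s: ✗ does not match
  B. A·s: ✓ matches
  C. A: ✗ does not match
  D. V: ✗ does not match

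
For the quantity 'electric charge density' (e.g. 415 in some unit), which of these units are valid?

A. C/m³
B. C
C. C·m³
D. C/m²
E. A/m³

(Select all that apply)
A

electric charge density has SI base units: A * s / m^3

Checking each option against A * s / m^3:
  A. C/m³: ✓ matches
  B. C: ✗ does not match
  C. C·m³: ✗ does not match
  D. C/m²: ✗ does not match
  E. A/m³: ✗ does not match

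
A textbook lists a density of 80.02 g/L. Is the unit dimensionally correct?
Yes

density has SI base units: kg / m^3
g/L reduces to the same SI base units, so it is a valid unit for density.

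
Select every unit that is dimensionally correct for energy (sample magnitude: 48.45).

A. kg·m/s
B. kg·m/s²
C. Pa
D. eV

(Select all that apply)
D

energy has SI base units: kg * m^2 / s^2

Checking each option against kg * m^2 / s^2:
  A. kg·m/s: ✗ does not match
  B. kg·m/s²: ✗ does not match
  C. Pa: ✗ does not match
  D. eV: ✓ matches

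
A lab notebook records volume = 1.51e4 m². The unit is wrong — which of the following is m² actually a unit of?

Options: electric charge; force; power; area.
area

volume should have units dimensionally equivalent to m^3 (e.g. m³).
The given unit 'm²' reduces to m^2. Of the listed options, that is the dimensionality of area.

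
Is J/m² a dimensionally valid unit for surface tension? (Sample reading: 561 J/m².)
Yes

surface tension has SI base units: kg / s^2
J/m² reduces to the same SI base units, so it is a valid unit for surface tension.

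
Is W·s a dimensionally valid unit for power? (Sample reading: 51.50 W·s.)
No

power has SI base units: kg * m^2 / s^3
W·s does NOT reduce to kg * m^2 / s^3; a valid unit for power would be e.g. W.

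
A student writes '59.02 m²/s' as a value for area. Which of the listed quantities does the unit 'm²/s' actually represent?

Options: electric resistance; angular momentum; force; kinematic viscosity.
kinematic viscosity

area should have units dimensionally equivalent to m^2 (e.g. m²).
The given unit 'm²/s' reduces to m^2 / s. Of the listed options, that is the dimensionality of kinematic viscosity.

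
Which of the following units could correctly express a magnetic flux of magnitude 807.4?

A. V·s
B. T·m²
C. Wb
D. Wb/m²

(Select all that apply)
A, B, C

magnetic flux has SI base units: kg * m^2 / (A * s^2)

Checking each option against kg * m^2 / (A * s^2):
  A. V·s: ✓ matches
  B. T·m²: ✓ matches
  C. Wb: ✓ matches
  D. Wb/m²: ✗ does not match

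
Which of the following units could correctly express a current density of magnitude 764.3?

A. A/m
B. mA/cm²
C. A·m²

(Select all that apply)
B

current density has SI base units: A / m^2

Checking each option against A / m^2:
  A. A/m: ✗ does not match
  B. mA/cm²: ✓ matches
  C. A·m²: ✗ does not match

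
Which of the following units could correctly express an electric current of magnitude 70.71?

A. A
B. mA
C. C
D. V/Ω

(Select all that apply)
A, B, D

electric current has SI base units: A

Checking each option against A:
  A. A: ✓ matches
  B. mA: ✓ matches
  C. C: ✗ does not match
  D. V/Ω: ✓ matches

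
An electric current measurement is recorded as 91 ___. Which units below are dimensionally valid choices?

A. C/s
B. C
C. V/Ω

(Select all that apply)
A, C

electric current has SI base units: A

Checking each option against A:
  A. C/s: ✓ matches
  B. C: ✗ does not match
  C. V/Ω: ✓ matches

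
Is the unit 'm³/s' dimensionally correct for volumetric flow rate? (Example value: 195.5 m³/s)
Yes

volumetric flow rate has SI base units: m^3 / s
m³/s reduces to the same SI base units, so it is a valid unit for volumetric flow rate.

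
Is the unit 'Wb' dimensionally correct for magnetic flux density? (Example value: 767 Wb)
No

magnetic flux density has SI base units: kg / (A * s^2)
Wb does NOT reduce to kg / (A * s^2); a valid unit for magnetic flux density would be e.g. T.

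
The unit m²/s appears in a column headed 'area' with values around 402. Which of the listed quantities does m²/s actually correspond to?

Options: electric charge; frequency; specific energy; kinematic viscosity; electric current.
kinematic viscosity

area should have units dimensionally equivalent to m^2 (e.g. m²).
The given unit 'm²/s' reduces to m^2 / s. Of the listed options, that is the dimensionality of kinematic viscosity.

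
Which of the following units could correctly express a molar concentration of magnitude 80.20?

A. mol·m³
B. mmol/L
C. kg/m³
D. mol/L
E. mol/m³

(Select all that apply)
B, D, E

molar concentration has SI base units: mol / m^3

Checking each option against mol / m^3:
  A. mol·m³: ✗ does not match
  B. mmol/L: ✓ matches
  C. kg/m³: ✗ does not match
  D. mol/L: ✓ matches
  E. mol/m³: ✓ matches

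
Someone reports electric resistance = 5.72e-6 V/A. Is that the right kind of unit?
Yes

electric resistance has SI base units: kg * m^2 / (A^2 * s^3)
V/A reduces to the same SI base units, so it is a valid unit for electric resistance.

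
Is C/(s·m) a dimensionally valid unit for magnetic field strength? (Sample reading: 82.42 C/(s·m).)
Yes

magnetic field strength has SI base units: A / m
C/(s·m) reduces to the same SI base units, so it is a valid unit for magnetic field strength.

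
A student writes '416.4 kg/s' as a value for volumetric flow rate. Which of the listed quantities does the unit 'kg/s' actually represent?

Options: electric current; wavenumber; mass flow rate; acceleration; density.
mass flow rate

volumetric flow rate should have units dimensionally equivalent to m^3 / s (e.g. m³/s).
The given unit 'kg/s' reduces to kg / s. Of the listed options, that is the dimensionality of mass flow rate.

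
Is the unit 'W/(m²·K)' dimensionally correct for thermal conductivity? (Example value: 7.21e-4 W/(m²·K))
No

thermal conductivity has SI base units: kg * m / (s^3 * K)
W/(m²·K) does NOT reduce to kg * m / (s^3 * K); a valid unit for thermal conductivity would be e.g. W/(m·K).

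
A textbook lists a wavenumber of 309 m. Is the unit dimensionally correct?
No

wavenumber has SI base units: 1 / m
m does NOT reduce to 1 / m; a valid unit for wavenumber would be e.g. 1/m.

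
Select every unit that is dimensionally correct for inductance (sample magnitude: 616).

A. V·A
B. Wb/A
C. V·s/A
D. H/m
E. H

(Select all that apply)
B, C, E

inductance has SI base units: kg * m^2 / (A^2 * s^2)

Checking each option against kg * m^2 / (A^2 * s^2):
  A. V·A: ✗ does not match
  B. Wb/A: ✓ matches
  C. V·s/A: ✓ matches
  D. H/m: ✗ does not match
  E. H: ✓ matches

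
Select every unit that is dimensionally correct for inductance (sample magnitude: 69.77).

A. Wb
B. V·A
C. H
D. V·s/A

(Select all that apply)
C, D

inductance has SI base units: kg * m^2 / (A^2 * s^2)

Checking each option against kg * m^2 / (A^2 * s^2):
  A. Wb: ✗ does not match
  B. V·A: ✗ does not match
  C. H: ✓ matches
  D. V·s/A: ✓ matches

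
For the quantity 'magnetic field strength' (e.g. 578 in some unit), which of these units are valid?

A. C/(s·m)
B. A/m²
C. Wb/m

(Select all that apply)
A

magnetic field strength has SI base units: A / m

Checking each option against A / m:
  A. C/(s·m): ✓ matches
  B. A/m²: ✗ does not match
  C. Wb/m: ✗ does not match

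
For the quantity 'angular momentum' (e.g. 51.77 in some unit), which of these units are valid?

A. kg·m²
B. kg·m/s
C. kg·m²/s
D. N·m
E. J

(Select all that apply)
C

angular momentum has SI base units: kg * m^2 / s

Checking each option against kg * m^2 / s:
  A. kg·m²: ✗ does not match
  B. kg·m/s: ✗ does not match
  C. kg·m²/s: ✓ matches
  D. N·m: ✗ does not match
  E. J: ✗ does not match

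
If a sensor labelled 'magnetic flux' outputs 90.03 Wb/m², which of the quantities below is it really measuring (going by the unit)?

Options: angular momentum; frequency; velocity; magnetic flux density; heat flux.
magnetic flux density

magnetic flux should have units dimensionally equivalent to kg * m^2 / (A * s^2) (e.g. Wb).
The given unit 'Wb/m²' reduces to kg / (A * s^2). Of the listed options, that is the dimensionality of magnetic flux density.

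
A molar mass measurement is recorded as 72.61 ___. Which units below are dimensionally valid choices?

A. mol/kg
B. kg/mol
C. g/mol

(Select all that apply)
B, C

molar mass has SI base units: kg / mol

Checking each option against kg / mol:
  A. mol/kg: ✗ does not match
  B. kg/mol: ✓ matches
  C. g/mol: ✓ matches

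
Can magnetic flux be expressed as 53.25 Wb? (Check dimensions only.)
Yes

magnetic flux has SI base units: kg * m^2 / (A * s^2)
Wb reduces to the same SI base units, so it is a valid unit for magnetic flux.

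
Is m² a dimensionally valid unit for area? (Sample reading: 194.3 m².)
Yes

area has SI base units: m^2
m² reduces to the same SI base units, so it is a valid unit for area.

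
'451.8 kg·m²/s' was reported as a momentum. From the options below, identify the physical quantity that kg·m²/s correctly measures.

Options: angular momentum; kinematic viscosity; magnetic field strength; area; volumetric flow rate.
angular momentum

momentum should have units dimensionally equivalent to kg * m / s (e.g. kg·m/s).
The given unit 'kg·m²/s' reduces to kg * m^2 / s. Of the listed options, that is the dimensionality of angular momentum.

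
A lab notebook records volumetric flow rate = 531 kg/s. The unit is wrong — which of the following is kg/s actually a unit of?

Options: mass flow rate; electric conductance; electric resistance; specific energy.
mass flow rate

volumetric flow rate should have units dimensionally equivalent to m^3 / s (e.g. m³/s).
The given unit 'kg/s' reduces to kg / s. Of the listed options, that is the dimensionality of mass flow rate.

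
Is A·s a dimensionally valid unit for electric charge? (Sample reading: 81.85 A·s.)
Yes

electric charge has SI base units: A * s
A·s reduces to the same SI base units, so it is a valid unit for electric charge.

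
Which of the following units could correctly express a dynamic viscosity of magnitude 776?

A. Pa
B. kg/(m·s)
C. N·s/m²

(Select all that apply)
B, C

dynamic viscosity has SI base units: kg / (m * s)

Checking each option against kg / (m * s):
  A. Pa: ✗ does not match
  B. kg/(m·s): ✓ matches
  C. N·s/m²: ✓ matches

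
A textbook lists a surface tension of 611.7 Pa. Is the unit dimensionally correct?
No

surface tension has SI base units: kg / s^2
Pa does NOT reduce to kg / s^2; a valid unit for surface tension would be e.g. N/m.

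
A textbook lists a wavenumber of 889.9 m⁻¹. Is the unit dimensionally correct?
Yes

wavenumber has SI base units: 1 / m
m⁻¹ reduces to the same SI base units, so it is a valid unit for wavenumber.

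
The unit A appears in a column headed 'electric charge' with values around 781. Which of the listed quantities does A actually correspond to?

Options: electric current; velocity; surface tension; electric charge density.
electric current

electric charge should have units dimensionally equivalent to A * s (e.g. C).
The given unit 'A' reduces to A. Of the listed options, that is the dimensionality of electric current.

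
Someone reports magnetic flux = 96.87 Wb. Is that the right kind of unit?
Yes

magnetic flux has SI base units: kg * m^2 / (A * s^2)
Wb reduces to the same SI base units, so it is a valid unit for magnetic flux.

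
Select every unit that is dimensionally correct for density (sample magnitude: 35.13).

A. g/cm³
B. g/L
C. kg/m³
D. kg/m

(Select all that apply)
A, B, C

density has SI base units: kg / m^3

Checking each option against kg / m^3:
  A. g/cm³: ✓ matches
  B. g/L: ✓ matches
  C. kg/m³: ✓ matches
  D. kg/m: ✗ does not match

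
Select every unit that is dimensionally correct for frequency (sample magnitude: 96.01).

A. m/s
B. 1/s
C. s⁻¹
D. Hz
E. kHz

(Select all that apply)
B, C, D, E

frequency has SI base units: 1 / s

Checking each option against 1 / s:
  A. m/s: ✗ does not match
  B. 1/s: ✓ matches
  C. s⁻¹: ✓ matches
  D. Hz: ✓ matches
  E. kHz: ✓ matches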